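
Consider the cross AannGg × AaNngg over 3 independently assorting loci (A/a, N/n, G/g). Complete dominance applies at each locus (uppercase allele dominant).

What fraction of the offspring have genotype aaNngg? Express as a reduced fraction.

AannGg gametes: AnG×2, Ang×2, anG×2, ang×2
AaNngg gametes: ANg×2, Ang×2, aNg×2, ang×2
AannGg×AaNngg grid (8·8=64): AANnGg=4 AANngg=4 AAnnGg=4 AAnngg=4 AaNnGg=8 AaNngg=8 AannGg=8 Aanngg=8 aaNnGg=4 aaNngg=4 aannGg=4 aanngg=4
aaNngg hits 4/64; gcd=4; 4÷4/64÷4 = 1/16

P(aaNngg) = 1/16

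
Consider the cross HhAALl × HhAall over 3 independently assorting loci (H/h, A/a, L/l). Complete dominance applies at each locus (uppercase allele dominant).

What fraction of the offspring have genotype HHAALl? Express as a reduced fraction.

P(HHAALl) = 1/16

HhAALl gametes: HAL×2, HAl×2, hAL×2, hAl×2
HhAall gametes: HAl×2, Hal×2, hAl×2, hal×2
HhAALl×HhAall grid (8·8=64): HHAALl=4 HHAAll=4 HHAaLl=4 HHAall=4 HhAALl=8 HhAAll=8 HhAaLl=8 HhAall=8 hhAALl=4 hhAAll=4 hhAaLl=4 hhAall=4
HHAALl hits 4/64; gcd=4; 4÷4/64÷4 = 1/16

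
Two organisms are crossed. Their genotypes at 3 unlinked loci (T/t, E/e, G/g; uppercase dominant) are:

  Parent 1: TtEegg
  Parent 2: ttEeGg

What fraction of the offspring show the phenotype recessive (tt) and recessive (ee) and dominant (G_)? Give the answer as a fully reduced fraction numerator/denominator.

P(tt ee G_) = 1/16

TtEegg gametes: TEg×2, Teg×2, tEg×2, teg×2
ttEeGg gametes: tEG×2, tEg×2, teG×2, teg×2
TtEegg×ttEeGg grid (8·8=64): TtEEGg=4 TtEEgg=4 TtEeGg=8 TtEegg=8 TteeGg=4 Tteegg=4 ttEEGg=4 ttEEgg=4 ttEeGg=8 ttEegg=8 tteeGg=4 tteegg=4
tt ee G_ hits 4/64; gcd=4; 4÷4/64÷4 = 1/16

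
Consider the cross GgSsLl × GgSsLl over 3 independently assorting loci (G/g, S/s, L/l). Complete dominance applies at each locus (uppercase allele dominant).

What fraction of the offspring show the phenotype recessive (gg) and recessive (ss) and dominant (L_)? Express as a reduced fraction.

P(gg ss L_) = 3/64

GgSsLl gametes: GSL×1, GSl×1, GsL×1, Gsl×1, gSL×1, gSl×1, gsL×1, gsl×1
GgSsLl gametes: GSL×1, GSl×1, GsL×1, Gsl×1, gSL×1, gSl×1, gsL×1, gsl×1
GgSsLl×GgSsLl grid (8·8=64): GGSSLL=1 GGSSLl=2 GGSSll=1 GGSsLL=2 GGSsLl=4 GGSsll=2 GGssLL=1 GGssLl=2 GGssll=1 GgSSLL=2 GgSSLl=4 GgSSll=2 GgSsLL=4 GgSsLl=8 GgSsll=4 GgssLL=2 GgssLl=4 Ggssll=2 ggSSLL=1 ggSSLl=2 ggSSll=1 ggSsLL=2 ggSsLl=4 ggSsll=2 ggssLL=1 ggssLl=2 ggssll=1
gg ss L_ hits 3/64; gcd=1; 3÷1/64÷1 = 3/64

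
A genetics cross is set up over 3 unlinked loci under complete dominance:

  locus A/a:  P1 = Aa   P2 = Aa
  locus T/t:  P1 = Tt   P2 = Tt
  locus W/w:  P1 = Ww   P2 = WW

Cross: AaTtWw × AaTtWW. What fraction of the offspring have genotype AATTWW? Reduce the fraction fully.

AaTtWw gametes: ATW×1, ATw×1, AtW×1, Atw×1, aTW×1, aTw×1, atW×1, atw×1
AaTtWW gametes: ATW×2, AtW×2, aTW×2, atW×2
AaTtWw×AaTtWW grid (8·8=64): AATTWW=2 AATTWw=2 AATtWW=4 AATtWw=4 AAttWW=2 AAttWw=2 AaTTWW=4 AaTTWw=4 AaTtWW=8 AaTtWw=8 AattWW=4 AattWw=4 aaTTWW=2 aaTTWw=2 aaTtWW=4 aaTtWw=4 aattWW=2 aattWw=2
AATTWW hits 2/64; gcd=2; 2÷2/64÷2 = 1/32

P(AATTWW) = 1/32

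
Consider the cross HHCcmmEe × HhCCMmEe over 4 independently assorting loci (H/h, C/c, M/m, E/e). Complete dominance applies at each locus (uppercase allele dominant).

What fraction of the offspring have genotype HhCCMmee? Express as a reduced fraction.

HHCcmmEe gametes: HCmE×4, HCme×4, HcmE×4, Hcme×4
HhCCMmEe gametes: HCME×2, HCMe×2, HCmE×2, HCme×2, hCME×2, hCMe×2, hCmE×2, hCme×2
HHCcmmEe×HhCCMmEe grid (16·16=256): HHCCMmEE=8 HHCCMmEe=16 HHCCMmee=8 HHCCmmEE=8 HHCCmmEe=16 HHCCmmee=8 HHCcMmEE=8 HHCcMmEe=16 HHCcMmee=8 HHCcmmEE=8 HHCcmmEe=16 HHCcmmee=8 HhCCMmEE=8 HhCCMmEe=16 HhCCMmee=8 HhCCmmEE=8 HhCCmmEe=16 HhCCmmee=8 HhCcMmEE=8 HhCcMmEe=16 HhCcMmee=8 HhCcmmEE=8 HhCcmmEe=16 HhCcmmee=8
HhCCMmee hits 8/256; gcd=8; 8÷8/256÷8 = 1/32

P(HhCCMmee) = 1/32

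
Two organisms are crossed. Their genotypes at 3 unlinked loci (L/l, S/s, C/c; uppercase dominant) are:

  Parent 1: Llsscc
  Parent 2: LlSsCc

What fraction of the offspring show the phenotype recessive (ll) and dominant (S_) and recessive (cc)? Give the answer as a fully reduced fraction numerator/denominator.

P(ll S_ cc) = 1/16

Llsscc gametes: Lsc×4, lsc×4
LlSsCc gametes: LSC×1, LSc×1, LsC×1, Lsc×1, lSC×1, lSc×1, lsC×1, lsc×1
Llsscc×LlSsCc grid (8·8=64): LLSsCc=4 LLSscc=4 LLssCc=4 LLsscc=4 LlSsCc=8 LlSscc=8 LlssCc=8 Llsscc=8 llSsCc=4 llSscc=4 llssCc=4 llsscc=4
ll S_ cc hits 4/64; gcd=4; 4÷4/64÷4 = 1/16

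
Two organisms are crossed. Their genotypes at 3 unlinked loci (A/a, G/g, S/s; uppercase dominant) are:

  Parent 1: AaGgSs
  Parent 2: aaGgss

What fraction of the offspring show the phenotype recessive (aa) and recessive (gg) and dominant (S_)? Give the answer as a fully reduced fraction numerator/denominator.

P(aa gg S_) = 1/16

AaGgSs gametes: AGS×1, AGs×1, AgS×1, Ags×1, aGS×1, aGs×1, agS×1, ags×1
aaGgss gametes: aGs×4, ags×4
AaGgSs×aaGgss grid (8·8=64): AaGGSs=4 AaGGss=4 AaGgSs=8 AaGgss=8 AaggSs=4 Aaggss=4 aaGGSs=4 aaGGss=4 aaGgSs=8 aaGgss=8 aaggSs=4 aaggss=4
aa gg S_ hits 4/64; gcd=4; 4÷4/64÷4 = 1/16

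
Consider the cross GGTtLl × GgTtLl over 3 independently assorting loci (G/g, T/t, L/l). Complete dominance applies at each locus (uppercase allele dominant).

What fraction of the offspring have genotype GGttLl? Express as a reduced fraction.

P(GGttLl) = 1/16

GGTtLl gametes: GTL×2, GTl×2, GtL×2, Gtl×2
GgTtLl gametes: GTL×1, GTl×1, GtL×1, Gtl×1, gTL×1, gTl×1, gtL×1, gtl×1
GGTtLl×GgTtLl grid (8·8=64): GGTTLL=2 GGTTLl=4 GGTTll=2 GGTtLL=4 GGTtLl=8 GGTtll=4 GGttLL=2 GGttLl=4 GGttll=2 GgTTLL=2 GgTTLl=4 GgTTll=2 GgTtLL=4 GgTtLl=8 GgTtll=4 GgttLL=2 GgttLl=4 Ggttll=2
GGttLl hits 4/64; gcd=4; 4÷4/64÷4 = 1/16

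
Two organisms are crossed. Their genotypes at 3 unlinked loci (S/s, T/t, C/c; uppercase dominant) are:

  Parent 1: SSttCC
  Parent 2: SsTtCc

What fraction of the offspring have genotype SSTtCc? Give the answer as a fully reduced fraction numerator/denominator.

P(SSTtCc) = 1/8

SSttCC gametes: StC×8
SsTtCc gametes: STC×1, STc×1, StC×1, Stc×1, sTC×1, sTc×1, stC×1, stc×1
SSttCC×SsTtCc grid (8·8=64): SSTtCC=8 SSTtCc=8 SSttCC=8 SSttCc=8 SsTtCC=8 SsTtCc=8 SsttCC=8 SsttCc=8
SSTtCc hits 8/64; gcd=8; 8÷8/64÷8 = 1/8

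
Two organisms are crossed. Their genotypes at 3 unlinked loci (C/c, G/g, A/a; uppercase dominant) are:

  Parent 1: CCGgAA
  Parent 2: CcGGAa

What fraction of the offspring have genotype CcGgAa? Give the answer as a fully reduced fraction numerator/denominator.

P(CcGgAa) = 1/8

CCGgAA gametes: CGA×4, CgA×4
CcGGAa gametes: CGA×2, CGa×2, cGA×2, cGa×2
CCGgAA×CcGGAa grid (8·8=64): CCGGAA=8 CCGGAa=8 CCGgAA=8 CCGgAa=8 CcGGAA=8 CcGGAa=8 CcGgAA=8 CcGgAa=8
CcGgAa hits 8/64; gcd=8; 8÷8/64÷8 = 1/8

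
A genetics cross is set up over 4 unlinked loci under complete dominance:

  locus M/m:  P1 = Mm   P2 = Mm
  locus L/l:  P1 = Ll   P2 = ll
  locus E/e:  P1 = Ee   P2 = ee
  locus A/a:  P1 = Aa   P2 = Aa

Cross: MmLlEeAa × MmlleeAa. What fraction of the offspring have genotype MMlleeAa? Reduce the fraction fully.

MmLlEeAa gametes: MLEA×1, MLEa×1, MLeA×1, MLea×1, MlEA×1, MlEa×1, MleA×1, Mlea×1, mLEA×1, mLEa×1, mLeA×1, mLea×1, mlEA×1, mlEa×1, mleA×1, mlea×1
MmlleeAa gametes: MleA×4, Mlea×4, mleA×4, mlea×4
MmLlEeAa×MmlleeAa grid (16·16=256): MMLlEeAA=4 MMLlEeAa=8 MMLlEeaa=4 MMLleeAA=4 MMLleeAa=8 MMLleeaa=4 MMllEeAA=4 MMllEeAa=8 MMllEeaa=4 MMlleeAA=4 MMlleeAa=8 MMlleeaa=4 MmLlEeAA=8 MmLlEeAa=16 MmLlEeaa=8 MmLleeAA=8 MmLleeAa=16 MmLleeaa=8 MmllEeAA=8 MmllEeAa=16 MmllEeaa=8 MmlleeAA=8 MmlleeAa=16 Mmlleeaa=8 mmLlEeAA=4 mmLlEeAa=8 mmLlEeaa=4 mmLleeAA=4 mmLleeAa=8 mmLleeaa=4 mmllEeAA=4 mmllEeAa=8 mmllEeaa=4 mmlleeAA=4 mmlleeAa=8 mmlleeaa=4
MMlleeAa hits 8/256; gcd=8; 8÷8/256÷8 = 1/32

P(MMlleeAa) = 1/32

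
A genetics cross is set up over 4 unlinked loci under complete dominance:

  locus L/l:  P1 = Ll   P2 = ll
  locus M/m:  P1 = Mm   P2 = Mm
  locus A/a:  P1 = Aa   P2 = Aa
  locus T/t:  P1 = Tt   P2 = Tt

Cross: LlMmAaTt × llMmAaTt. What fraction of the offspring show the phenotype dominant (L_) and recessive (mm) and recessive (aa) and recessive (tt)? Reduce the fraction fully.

LlMmAaTt gametes: LMAT×1, LMAt×1, LMaT×1, LMat×1, LmAT×1, LmAt×1, LmaT×1, Lmat×1, lMAT×1, lMAt×1, lMaT×1, lMat×1, lmAT×1, lmAt×1, lmaT×1, lmat×1
llMmAaTt gametes: lMAT×2, lMAt×2, lMaT×2, lMat×2, lmAT×2, lmAt×2, lmaT×2, lmat×2
LlMmAaTt×llMmAaTt grid (16·16=256): LlMMAATT=2 LlMMAATt=4 LlMMAAtt=2 LlMMAaTT=4 LlMMAaTt=8 LlMMAatt=4 LlMMaaTT=2 LlMMaaTt=4 LlMMaatt=2 LlMmAATT=4 LlMmAATt=8 LlMmAAtt=4 LlMmAaTT=8 LlMmAaTt=16 LlMmAatt=8 LlMmaaTT=4 LlMmaaTt=8 LlMmaatt=4 LlmmAATT=2 LlmmAATt=4 LlmmAAtt=2 LlmmAaTT=4 LlmmAaTt=8 LlmmAatt=4 LlmmaaTT=2 LlmmaaTt=4 Llmmaatt=2 llMMAATT=2 llMMAATt=4 llMMAAtt=2 llMMAaTT=4 llMMAaTt=8 llMMAatt=4 llMMaaTT=2 llMMaaTt=4 llMMaatt=2 llMmAATT=4 llMmAATt=8 llMmAAtt=4 llMmAaTT=8 llMmAaTt=16 llMmAatt=8 llMmaaTT=4 llMmaaTt=8 llMmaatt=4 llmmAATT=2 llmmAATt=4 llmmAAtt=2 llmmAaTT=4 llmmAaTt=8 llmmAatt=4 llmmaaTT=2 llmmaaTt=4 llmmaatt=2
L_ mm aa tt hits 2/256; gcd=2; 2÷2/256÷2 = 1/128

P(L_ mm aa tt) = 1/128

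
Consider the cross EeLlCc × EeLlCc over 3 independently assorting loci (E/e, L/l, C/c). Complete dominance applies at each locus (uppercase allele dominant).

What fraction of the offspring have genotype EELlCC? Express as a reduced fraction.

P(EELlCC) = 1/32

EeLlCc gametes: ELC×1, ELc×1, ElC×1, Elc×1, eLC×1, eLc×1, elC×1, elc×1
EeLlCc gametes: ELC×1, ELc×1, ElC×1, Elc×1, eLC×1, eLc×1, elC×1, elc×1
EeLlCc×EeLlCc grid (8·8=64): EELLCC=1 EELLCc=2 EELLcc=1 EELlCC=2 EELlCc=4 EELlcc=2 EEllCC=1 EEllCc=2 EEllcc=1 EeLLCC=2 EeLLCc=4 EeLLcc=2 EeLlCC=4 EeLlCc=8 EeLlcc=4 EellCC=2 EellCc=4 Eellcc=2 eeLLCC=1 eeLLCc=2 eeLLcc=1 eeLlCC=2 eeLlCc=4 eeLlcc=2 eellCC=1 eellCc=2 eellcc=1
EELlCC hits 2/64; gcd=2; 2÷2/64÷2 = 1/32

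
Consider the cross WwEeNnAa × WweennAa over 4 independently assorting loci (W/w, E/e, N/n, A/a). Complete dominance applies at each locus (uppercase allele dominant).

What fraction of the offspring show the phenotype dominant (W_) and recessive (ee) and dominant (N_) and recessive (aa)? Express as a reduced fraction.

WwEeNnAa gametes: WENA×1, WENa×1, WEnA×1, WEna×1, WeNA×1, WeNa×1, WenA×1, Wena×1, wENA×1, wENa×1, wEnA×1, wEna×1, weNA×1, weNa×1, wenA×1, wena×1
WweennAa gametes: WenA×4, Wena×4, wenA×4, wena×4
WwEeNnAa×WweennAa grid (16·16=256): WWEeNnAA=4 WWEeNnAa=8 WWEeNnaa=4 WWEennAA=4 WWEennAa=8 WWEennaa=4 WWeeNnAA=4 WWeeNnAa=8 WWeeNnaa=4 WWeennAA=4 WWeennAa=8 WWeennaa=4 WwEeNnAA=8 WwEeNnAa=16 WwEeNnaa=8 WwEennAA=8 WwEennAa=16 WwEennaa=8 WweeNnAA=8 WweeNnAa=16 WweeNnaa=8 WweennAA=8 WweennAa=16 Wweennaa=8 wwEeNnAA=4 wwEeNnAa=8 wwEeNnaa=4 wwEennAA=4 wwEennAa=8 wwEennaa=4 wweeNnAA=4 wweeNnAa=8 wweeNnaa=4 wweennAA=4 wweennAa=8 wweennaa=4
W_ ee N_ aa hits 12/256; gcd=4; 12÷4/256÷4 = 3/64

P(W_ ee N_ aa) = 3/64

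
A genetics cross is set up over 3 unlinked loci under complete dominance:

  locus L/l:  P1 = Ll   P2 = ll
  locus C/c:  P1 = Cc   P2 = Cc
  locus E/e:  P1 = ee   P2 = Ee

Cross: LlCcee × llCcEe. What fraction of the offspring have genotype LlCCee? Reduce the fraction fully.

LlCcee gametes: LCe×2, Lce×2, lCe×2, lce×2
llCcEe gametes: lCE×2, lCe×2, lcE×2, lce×2
LlCcee×llCcEe grid (8·8=64): LlCCEe=4 LlCCee=4 LlCcEe=8 LlCcee=8 LlccEe=4 Llccee=4 llCCEe=4 llCCee=4 llCcEe=8 llCcee=8 llccEe=4 llccee=4
LlCCee hits 4/64; gcd=4; 4÷4/64÷4 = 1/16

P(LlCCee) = 1/16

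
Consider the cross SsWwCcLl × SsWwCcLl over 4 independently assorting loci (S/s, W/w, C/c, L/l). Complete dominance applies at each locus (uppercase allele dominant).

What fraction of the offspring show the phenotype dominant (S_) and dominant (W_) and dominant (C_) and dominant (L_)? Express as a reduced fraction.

P(S_ W_ C_ L_) = 81/256

SsWwCcLl gametes: SWCL×1, SWCl×1, SWcL×1, SWcl×1, SwCL×1, SwCl×1, SwcL×1, Swcl×1, sWCL×1, sWCl×1, sWcL×1, sWcl×1, swCL×1, swCl×1, swcL×1, swcl×1
SsWwCcLl gametes: SWCL×1, SWCl×1, SWcL×1, SWcl×1, SwCL×1, SwCl×1, SwcL×1, Swcl×1, sWCL×1, sWCl×1, sWcL×1, sWcl×1, swCL×1, swCl×1, swcL×1, swcl×1
SsWwCcLl×SsWwCcLl grid (16·16=256): SSWWCCLL=1 SSWWCCLl=2 SSWWCCll=1 SSWWCcLL=2 SSWWCcLl=4 SSWWCcll=2 SSWWccLL=1 SSWWccLl=2 SSWWccll=1 SSWwCCLL=2 SSWwCCLl=4 SSWwCCll=2 SSWwCcLL=4 SSWwCcLl=8 SSWwCcll=4 SSWwccLL=2 SSWwccLl=4 SSWwccll=2 SSwwCCLL=1 SSwwCCLl=2 SSwwCCll=1 SSwwCcLL=2 SSwwCcLl=4 SSwwCcll=2 SSwwccLL=1 SSwwccLl=2 SSwwccll=1 SsWWCCLL=2 SsWWCCLl=4 SsWWCCll=2 SsWWCcLL=4 SsWWCcLl=8 SsWWCcll=4 SsWWccLL=2 SsWWccLl=4 SsWWccll=2 SsWwCCLL=4 SsWwCCLl=8 SsWwCCll=4 SsWwCcLL=8 SsWwCcLl=16 SsWwCcll=8 SsWwccLL=4 SsWwccLl=8 SsWwccll=4 SswwCCLL=2 SswwCCLl=4 SswwCCll=2 SswwCcLL=4 SswwCcLl=8 SswwCcll=4 SswwccLL=2 SswwccLl=4 Sswwccll=2 ssWWCCLL=1 ssWWCCLl=2 ssWWCCll=1 ssWWCcLL=2 ssWWCcLl=4 ssWWCcll=2 ssWWccLL=1 ssWWccLl=2 ssWWccll=1 ssWwCCLL=2 ssWwCCLl=4 ssWwCCll=2 ssWwCcLL=4 ssWwCcLl=8 ssWwCcll=4 ssWwccLL=2 ssWwccLl=4 ssWwccll=2 sswwCCLL=1 sswwCCLl=2 sswwCCll=1 sswwCcLL=2 sswwCcLl=4 sswwCcll=2 sswwccLL=1 sswwccLl=2 sswwccll=1
S_ W_ C_ L_ hits 81/256; gcd=1; 81÷1/256÷1 = 81/256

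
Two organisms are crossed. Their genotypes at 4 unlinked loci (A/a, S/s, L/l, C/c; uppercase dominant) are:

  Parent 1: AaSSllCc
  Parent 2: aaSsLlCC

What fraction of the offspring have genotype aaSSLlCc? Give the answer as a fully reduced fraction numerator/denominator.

P(aaSSLlCc) = 1/16

AaSSllCc gametes: ASlC×4, ASlc×4, aSlC×4, aSlc×4
aaSsLlCC gametes: aSLC×4, aSlC×4, asLC×4, aslC×4
AaSSllCc×aaSsLlCC grid (16·16=256): AaSSLlCC=16 AaSSLlCc=16 AaSSllCC=16 AaSSllCc=16 AaSsLlCC=16 AaSsLlCc=16 AaSsllCC=16 AaSsllCc=16 aaSSLlCC=16 aaSSLlCc=16 aaSSllCC=16 aaSSllCc=16 aaSsLlCC=16 aaSsLlCc=16 aaSsllCC=16 aaSsllCc=16
aaSSLlCc hits 16/256; gcd=16; 16÷16/256÷16 = 1/16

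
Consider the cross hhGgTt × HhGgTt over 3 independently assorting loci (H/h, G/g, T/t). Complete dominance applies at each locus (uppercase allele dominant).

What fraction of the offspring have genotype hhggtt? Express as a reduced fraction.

hhGgTt gametes: hGT×2, hGt×2, hgT×2, hgt×2
HhGgTt gametes: HGT×1, HGt×1, HgT×1, Hgt×1, hGT×1, hGt×1, hgT×1, hgt×1
hhGgTt×HhGgTt grid (8·8=64): HhGGTT=2 HhGGTt=4 HhGGtt=2 HhGgTT=4 HhGgTt=8 HhGgtt=4 HhggTT=2 HhggTt=4 Hhggtt=2 hhGGTT=2 hhGGTt=4 hhGGtt=2 hhGgTT=4 hhGgTt=8 hhGgtt=4 hhggTT=2 hhggTt=4 hhggtt=2
hhggtt hits 2/64; gcd=2; 2÷2/64÷2 = 1/32

P(hhggtt) = 1/32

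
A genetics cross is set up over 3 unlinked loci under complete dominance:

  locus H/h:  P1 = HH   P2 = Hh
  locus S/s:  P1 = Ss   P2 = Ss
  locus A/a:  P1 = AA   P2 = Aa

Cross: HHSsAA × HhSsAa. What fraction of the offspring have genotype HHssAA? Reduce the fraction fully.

HHSsAA gametes: HSA×4, HsA×4
HhSsAa gametes: HSA×1, HSa×1, HsA×1, Hsa×1, hSA×1, hSa×1, hsA×1, hsa×1
HHSsAA×HhSsAa grid (8·8=64): HHSSAA=4 HHSSAa=4 HHSsAA=8 HHSsAa=8 HHssAA=4 HHssAa=4 HhSSAA=4 HhSSAa=4 HhSsAA=8 HhSsAa=8 HhssAA=4 HhssAa=4
HHssAA hits 4/64; gcd=4; 4÷4/64÷4 = 1/16

P(HHssAA) = 1/16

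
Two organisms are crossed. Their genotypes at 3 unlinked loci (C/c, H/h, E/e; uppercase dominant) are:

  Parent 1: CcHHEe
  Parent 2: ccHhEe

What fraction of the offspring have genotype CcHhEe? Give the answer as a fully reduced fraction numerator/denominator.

P(CcHhEe) = 1/8

CcHHEe gametes: CHE×2, CHe×2, cHE×2, cHe×2
ccHhEe gametes: cHE×2, cHe×2, chE×2, che×2
CcHHEe×ccHhEe grid (8·8=64): CcHHEE=4 CcHHEe=8 CcHHee=4 CcHhEE=4 CcHhEe=8 CcHhee=4 ccHHEE=4 ccHHEe=8 ccHHee=4 ccHhEE=4 ccHhEe=8 ccHhee=4
CcHhEe hits 8/64; gcd=8; 8÷8/64÷8 = 1/8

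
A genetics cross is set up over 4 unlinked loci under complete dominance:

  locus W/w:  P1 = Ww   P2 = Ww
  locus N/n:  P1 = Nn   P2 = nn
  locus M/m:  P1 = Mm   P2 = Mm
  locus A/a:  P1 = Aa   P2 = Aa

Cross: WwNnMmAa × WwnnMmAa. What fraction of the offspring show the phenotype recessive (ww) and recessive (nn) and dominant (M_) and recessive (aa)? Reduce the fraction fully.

P(ww nn M_ aa) = 3/128

WwNnMmAa gametes: WNMA×1, WNMa×1, WNmA×1, WNma×1, WnMA×1, WnMa×1, WnmA×1, Wnma×1, wNMA×1, wNMa×1, wNmA×1, wNma×1, wnMA×1, wnMa×1, wnmA×1, wnma×1
WwnnMmAa gametes: WnMA×2, WnMa×2, WnmA×2, Wnma×2, wnMA×2, wnMa×2, wnmA×2, wnma×2
WwNnMmAa×WwnnMmAa grid (16·16=256): WWNnMMAA=2 WWNnMMAa=4 WWNnMMaa=2 WWNnMmAA=4 WWNnMmAa=8 WWNnMmaa=4 WWNnmmAA=2 WWNnmmAa=4 WWNnmmaa=2 WWnnMMAA=2 WWnnMMAa=4 WWnnMMaa=2 WWnnMmAA=4 WWnnMmAa=8 WWnnMmaa=4 WWnnmmAA=2 WWnnmmAa=4 WWnnmmaa=2 WwNnMMAA=4 WwNnMMAa=8 WwNnMMaa=4 WwNnMmAA=8 WwNnMmAa=16 WwNnMmaa=8 WwNnmmAA=4 WwNnmmAa=8 WwNnmmaa=4 WwnnMMAA=4 WwnnMMAa=8 WwnnMMaa=4 WwnnMmAA=8 WwnnMmAa=16 WwnnMmaa=8 WwnnmmAA=4 WwnnmmAa=8 Wwnnmmaa=4 wwNnMMAA=2 wwNnMMAa=4 wwNnMMaa=2 wwNnMmAA=4 wwNnMmAa=8 wwNnMmaa=4 wwNnmmAA=2 wwNnmmAa=4 wwNnmmaa=2 wwnnMMAA=2 wwnnMMAa=4 wwnnMMaa=2 wwnnMmAA=4 wwnnMmAa=8 wwnnMmaa=4 wwnnmmAA=2 wwnnmmAa=4 wwnnmmaa=2
ww nn M_ aa hits 6/256; gcd=2; 6÷2/256÷2 = 3/128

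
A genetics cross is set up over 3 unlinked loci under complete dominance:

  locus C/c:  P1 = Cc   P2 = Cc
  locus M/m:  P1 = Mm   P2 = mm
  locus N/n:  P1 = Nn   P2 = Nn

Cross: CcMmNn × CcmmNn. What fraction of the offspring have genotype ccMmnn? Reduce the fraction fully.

CcMmNn gametes: CMN×1, CMn×1, CmN×1, Cmn×1, cMN×1, cMn×1, cmN×1, cmn×1
CcmmNn gametes: CmN×2, Cmn×2, cmN×2, cmn×2
CcMmNn×CcmmNn grid (8·8=64): CCMmNN=2 CCMmNn=4 CCMmnn=2 CCmmNN=2 CCmmNn=4 CCmmnn=2 CcMmNN=4 CcMmNn=8 CcMmnn=4 CcmmNN=4 CcmmNn=8 Ccmmnn=4 ccMmNN=2 ccMmNn=4 ccMmnn=2 ccmmNN=2 ccmmNn=4 ccmmnn=2
ccMmnn hits 2/64; gcd=2; 2÷2/64÷2 = 1/32

P(ccMmnn) = 1/32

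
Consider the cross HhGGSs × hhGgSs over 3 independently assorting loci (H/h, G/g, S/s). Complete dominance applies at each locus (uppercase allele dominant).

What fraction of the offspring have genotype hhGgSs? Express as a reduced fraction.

HhGGSs gametes: HGS×2, HGs×2, hGS×2, hGs×2
hhGgSs gametes: hGS×2, hGs×2, hgS×2, hgs×2
HhGGSs×hhGgSs grid (8·8=64): HhGGSS=4 HhGGSs=8 HhGGss=4 HhGgSS=4 HhGgSs=8 HhGgss=4 hhGGSS=4 hhGGSs=8 hhGGss=4 hhGgSS=4 hhGgSs=8 hhGgss=4
hhGgSs hits 8/64; gcd=8; 8÷8/64÷8 = 1/8

P(hhGgSs) = 1/8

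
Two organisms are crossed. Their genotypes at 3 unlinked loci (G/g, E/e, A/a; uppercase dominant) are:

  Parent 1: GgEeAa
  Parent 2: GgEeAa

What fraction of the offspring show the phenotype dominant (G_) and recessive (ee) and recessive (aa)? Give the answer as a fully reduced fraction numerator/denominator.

P(G_ ee aa) = 3/64

GgEeAa gametes: GEA×1, GEa×1, GeA×1, Gea×1, gEA×1, gEa×1, geA×1, gea×1
GgEeAa gametes: GEA×1, GEa×1, GeA×1, Gea×1, gEA×1, gEa×1, geA×1, gea×1
GgEeAa×GgEeAa grid (8·8=64): GGEEAA=1 GGEEAa=2 GGEEaa=1 GGEeAA=2 GGEeAa=4 GGEeaa=2 GGeeAA=1 GGeeAa=2 GGeeaa=1 GgEEAA=2 GgEEAa=4 GgEEaa=2 GgEeAA=4 GgEeAa=8 GgEeaa=4 GgeeAA=2 GgeeAa=4 Ggeeaa=2 ggEEAA=1 ggEEAa=2 ggEEaa=1 ggEeAA=2 ggEeAa=4 ggEeaa=2 ggeeAA=1 ggeeAa=2 ggeeaa=1
G_ ee aa hits 3/64; gcd=1; 3÷1/64÷1 = 3/64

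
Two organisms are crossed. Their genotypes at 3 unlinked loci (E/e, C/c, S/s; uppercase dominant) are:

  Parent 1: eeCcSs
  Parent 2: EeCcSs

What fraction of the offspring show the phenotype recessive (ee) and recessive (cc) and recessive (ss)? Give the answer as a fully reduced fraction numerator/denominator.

eeCcSs gametes: eCS×2, eCs×2, ecS×2, ecs×2
EeCcSs gametes: ECS×1, ECs×1, EcS×1, Ecs×1, eCS×1, eCs×1, ecS×1, ecs×1
eeCcSs×EeCcSs grid (8·8=64): EeCCSS=2 EeCCSs=4 EeCCss=2 EeCcSS=4 EeCcSs=8 EeCcss=4 EeccSS=2 EeccSs=4 Eeccss=2 eeCCSS=2 eeCCSs=4 eeCCss=2 eeCcSS=4 eeCcSs=8 eeCcss=4 eeccSS=2 eeccSs=4 eeccss=2
ee cc ss hits 2/64; gcd=2; 2÷2/64÷2 = 1/32

P(ee cc ss) = 1/32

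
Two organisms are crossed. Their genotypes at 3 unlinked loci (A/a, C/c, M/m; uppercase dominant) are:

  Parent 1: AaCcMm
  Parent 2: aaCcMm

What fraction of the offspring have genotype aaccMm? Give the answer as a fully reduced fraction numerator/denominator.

AaCcMm gametes: ACM×1, ACm×1, AcM×1, Acm×1, aCM×1, aCm×1, acM×1, acm×1
aaCcMm gametes: aCM×2, aCm×2, acM×2, acm×2
AaCcMm×aaCcMm grid (8·8=64): AaCCMM=2 AaCCMm=4 AaCCmm=2 AaCcMM=4 AaCcMm=8 AaCcmm=4 AaccMM=2 AaccMm=4 Aaccmm=2 aaCCMM=2 aaCCMm=4 aaCCmm=2 aaCcMM=4 aaCcMm=8 aaCcmm=4 aaccMM=2 aaccMm=4 aaccmm=2
aaccMm hits 4/64; gcd=4; 4÷4/64÷4 = 1/16

P(aaccMm) = 1/16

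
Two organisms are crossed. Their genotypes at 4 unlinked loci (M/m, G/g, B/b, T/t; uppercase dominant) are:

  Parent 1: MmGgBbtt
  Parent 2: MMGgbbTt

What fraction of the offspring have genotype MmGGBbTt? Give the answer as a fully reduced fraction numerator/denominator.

P(MmGGBbTt) = 1/32

MmGgBbtt gametes: MGBt×2, MGbt×2, MgBt×2, Mgbt×2, mGBt×2, mGbt×2, mgBt×2, mgbt×2
MMGgbbTt gametes: MGbT×4, MGbt×4, MgbT×4, Mgbt×4
MmGgBbtt×MMGgbbTt grid (16·16=256): MMGGBbTt=8 MMGGBbtt=8 MMGGbbTt=8 MMGGbbtt=8 MMGgBbTt=16 MMGgBbtt=16 MMGgbbTt=16 MMGgbbtt=16 MMggBbTt=8 MMggBbtt=8 MMggbbTt=8 MMggbbtt=8 MmGGBbTt=8 MmGGBbtt=8 MmGGbbTt=8 MmGGbbtt=8 MmGgBbTt=16 MmGgBbtt=16 MmGgbbTt=16 MmGgbbtt=16 MmggBbTt=8 MmggBbtt=8 MmggbbTt=8 Mmggbbtt=8
MmGGBbTt hits 8/256; gcd=8; 8÷8/256÷8 = 1/32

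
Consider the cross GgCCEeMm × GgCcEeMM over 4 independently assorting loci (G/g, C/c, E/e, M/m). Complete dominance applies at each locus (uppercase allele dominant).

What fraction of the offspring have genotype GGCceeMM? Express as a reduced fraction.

P(GGCceeMM) = 1/64

GgCCEeMm gametes: GCEM×2, GCEm×2, GCeM×2, GCem×2, gCEM×2, gCEm×2, gCeM×2, gCem×2
GgCcEeMM gametes: GCEM×2, GCeM×2, GcEM×2, GceM×2, gCEM×2, gCeM×2, gcEM×2, gceM×2
GgCCEeMm×GgCcEeMM grid (16·16=256): GGCCEEMM=4 GGCCEEMm=4 GGCCEeMM=8 GGCCEeMm=8 GGCCeeMM=4 GGCCeeMm=4 GGCcEEMM=4 GGCcEEMm=4 GGCcEeMM=8 GGCcEeMm=8 GGCceeMM=4 GGCceeMm=4 GgCCEEMM=8 GgCCEEMm=8 GgCCEeMM=16 GgCCEeMm=16 GgCCeeMM=8 GgCCeeMm=8 GgCcEEMM=8 GgCcEEMm=8 GgCcEeMM=16 GgCcEeMm=16 GgCceeMM=8 GgCceeMm=8 ggCCEEMM=4 ggCCEEMm=4 ggCCEeMM=8 ggCCEeMm=8 ggCCeeMM=4 ggCCeeMm=4 ggCcEEMM=4 ggCcEEMm=4 ggCcEeMM=8 ggCcEeMm=8 ggCceeMM=4 ggCceeMm=4
GGCceeMM hits 4/256; gcd=4; 4÷4/256÷4 = 1/64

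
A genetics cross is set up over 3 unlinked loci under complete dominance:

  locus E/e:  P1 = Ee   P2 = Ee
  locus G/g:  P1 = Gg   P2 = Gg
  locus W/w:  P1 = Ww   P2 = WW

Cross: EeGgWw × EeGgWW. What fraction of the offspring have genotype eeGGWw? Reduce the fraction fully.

P(eeGGWw) = 1/32

EeGgWw gametes: EGW×1, EGw×1, EgW×1, Egw×1, eGW×1, eGw×1, egW×1, egw×1
EeGgWW gametes: EGW×2, EgW×2, eGW×2, egW×2
EeGgWw×EeGgWW grid (8·8=64): EEGGWW=2 EEGGWw=2 EEGgWW=4 EEGgWw=4 EEggWW=2 EEggWw=2 EeGGWW=4 EeGGWw=4 EeGgWW=8 EeGgWw=8 EeggWW=4 EeggWw=4 eeGGWW=2 eeGGWw=2 eeGgWW=4 eeGgWw=4 eeggWW=2 eeggWw=2
eeGGWw hits 2/64; gcd=2; 2÷2/64÷2 = 1/32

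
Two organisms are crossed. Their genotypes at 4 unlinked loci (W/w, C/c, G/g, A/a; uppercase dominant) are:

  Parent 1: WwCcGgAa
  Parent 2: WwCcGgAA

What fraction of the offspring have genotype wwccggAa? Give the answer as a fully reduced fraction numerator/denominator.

P(wwccggAa) = 1/128

WwCcGgAa gametes: WCGA×1, WCGa×1, WCgA×1, WCga×1, WcGA×1, WcGa×1, WcgA×1, Wcga×1, wCGA×1, wCGa×1, wCgA×1, wCga×1, wcGA×1, wcGa×1, wcgA×1, wcga×1
WwCcGgAA gametes: WCGA×2, WCgA×2, WcGA×2, WcgA×2, wCGA×2, wCgA×2, wcGA×2, wcgA×2
WwCcGgAa×WwCcGgAA grid (16·16=256): WWCCGGAA=2 WWCCGGAa=2 WWCCGgAA=4 WWCCGgAa=4 WWCCggAA=2 WWCCggAa=2 WWCcGGAA=4 WWCcGGAa=4 WWCcGgAA=8 WWCcGgAa=8 WWCcggAA=4 WWCcggAa=4 WWccGGAA=2 WWccGGAa=2 WWccGgAA=4 WWccGgAa=4 WWccggAA=2 WWccggAa=2 WwCCGGAA=4 WwCCGGAa=4 WwCCGgAA=8 WwCCGgAa=8 WwCCggAA=4 WwCCggAa=4 WwCcGGAA=8 WwCcGGAa=8 WwCcGgAA=16 WwCcGgAa=16 WwCcggAA=8 WwCcggAa=8 WwccGGAA=4 WwccGGAa=4 WwccGgAA=8 WwccGgAa=8 WwccggAA=4 WwccggAa=4 wwCCGGAA=2 wwCCGGAa=2 wwCCGgAA=4 wwCCGgAa=4 wwCCggAA=2 wwCCggAa=2 wwCcGGAA=4 wwCcGGAa=4 wwCcGgAA=8 wwCcGgAa=8 wwCcggAA=4 wwCcggAa=4 wwccGGAA=2 wwccGGAa=2 wwccGgAA=4 wwccGgAa=4 wwccggAA=2 wwccggAa=2
wwccggAa hits 2/256; gcd=2; 2÷2/256÷2 = 1/128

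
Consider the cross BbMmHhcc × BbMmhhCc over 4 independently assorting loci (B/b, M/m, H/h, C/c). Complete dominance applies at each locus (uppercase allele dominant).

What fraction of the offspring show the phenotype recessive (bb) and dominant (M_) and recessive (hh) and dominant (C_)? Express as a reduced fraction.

P(bb M_ hh C_) = 3/64

BbMmHhcc gametes: BMHc×2, BMhc×2, BmHc×2, Bmhc×2, bMHc×2, bMhc×2, bmHc×2, bmhc×2
BbMmhhCc gametes: BMhC×2, BMhc×2, BmhC×2, Bmhc×2, bMhC×2, bMhc×2, bmhC×2, bmhc×2
BbMmHhcc×BbMmhhCc grid (16·16=256): BBMMHhCc=4 BBMMHhcc=4 BBMMhhCc=4 BBMMhhcc=4 BBMmHhCc=8 BBMmHhcc=8 BBMmhhCc=8 BBMmhhcc=8 BBmmHhCc=4 BBmmHhcc=4 BBmmhhCc=4 BBmmhhcc=4 BbMMHhCc=8 BbMMHhcc=8 BbMMhhCc=8 BbMMhhcc=8 BbMmHhCc=16 BbMmHhcc=16 BbMmhhCc=16 BbMmhhcc=16 BbmmHhCc=8 BbmmHhcc=8 BbmmhhCc=8 Bbmmhhcc=8 bbMMHhCc=4 bbMMHhcc=4 bbMMhhCc=4 bbMMhhcc=4 bbMmHhCc=8 bbMmHhcc=8 bbMmhhCc=8 bbMmhhcc=8 bbmmHhCc=4 bbmmHhcc=4 bbmmhhCc=4 bbmmhhcc=4
bb M_ hh C_ hits 12/256; gcd=4; 12÷4/256÷4 = 3/64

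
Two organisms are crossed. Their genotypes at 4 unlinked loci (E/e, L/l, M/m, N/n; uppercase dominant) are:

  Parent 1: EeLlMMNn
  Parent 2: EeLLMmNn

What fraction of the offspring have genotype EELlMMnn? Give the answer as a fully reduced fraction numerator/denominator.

P(EELlMMnn) = 1/64

EeLlMMNn gametes: ELMN×2, ELMn×2, ElMN×2, ElMn×2, eLMN×2, eLMn×2, elMN×2, elMn×2
EeLLMmNn gametes: ELMN×2, ELMn×2, ELmN×2, ELmn×2, eLMN×2, eLMn×2, eLmN×2, eLmn×2
EeLlMMNn×EeLLMmNn grid (16·16=256): EELLMMNN=4 EELLMMNn=8 EELLMMnn=4 EELLMmNN=4 EELLMmNn=8 EELLMmnn=4 EELlMMNN=4 EELlMMNn=8 EELlMMnn=4 EELlMmNN=4 EELlMmNn=8 EELlMmnn=4 EeLLMMNN=8 EeLLMMNn=16 EeLLMMnn=8 EeLLMmNN=8 EeLLMmNn=16 EeLLMmnn=8 EeLlMMNN=8 EeLlMMNn=16 EeLlMMnn=8 EeLlMmNN=8 EeLlMmNn=16 EeLlMmnn=8 eeLLMMNN=4 eeLLMMNn=8 eeLLMMnn=4 eeLLMmNN=4 eeLLMmNn=8 eeLLMmnn=4 eeLlMMNN=4 eeLlMMNn=8 eeLlMMnn=4 eeLlMmNN=4 eeLlMmNn=8 eeLlMmnn=4
EELlMMnn hits 4/256; gcd=4; 4÷4/256÷4 = 1/64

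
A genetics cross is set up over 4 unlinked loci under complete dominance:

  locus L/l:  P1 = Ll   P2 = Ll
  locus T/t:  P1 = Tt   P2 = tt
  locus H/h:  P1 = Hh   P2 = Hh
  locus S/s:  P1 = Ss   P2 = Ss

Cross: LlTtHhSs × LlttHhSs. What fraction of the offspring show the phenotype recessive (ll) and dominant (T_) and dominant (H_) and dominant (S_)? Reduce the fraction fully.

P(ll T_ H_ S_) = 9/128

LlTtHhSs gametes: LTHS×1, LTHs×1, LThS×1, LThs×1, LtHS×1, LtHs×1, LthS×1, Lths×1, lTHS×1, lTHs×1, lThS×1, lThs×1, ltHS×1, ltHs×1, lthS×1, lths×1
LlttHhSs gametes: LtHS×2, LtHs×2, LthS×2, Lths×2, ltHS×2, ltHs×2, lthS×2, lths×2
LlTtHhSs×LlttHhSs grid (16·16=256): LLTtHHSS=2 LLTtHHSs=4 LLTtHHss=2 LLTtHhSS=4 LLTtHhSs=8 LLTtHhss=4 LLTthhSS=2 LLTthhSs=4 LLTthhss=2 LLttHHSS=2 LLttHHSs=4 LLttHHss=2 LLttHhSS=4 LLttHhSs=8 LLttHhss=4 LLtthhSS=2 LLtthhSs=4 LLtthhss=2 LlTtHHSS=4 LlTtHHSs=8 LlTtHHss=4 LlTtHhSS=8 LlTtHhSs=16 LlTtHhss=8 LlTthhSS=4 LlTthhSs=8 LlTthhss=4 LlttHHSS=4 LlttHHSs=8 LlttHHss=4 LlttHhSS=8 LlttHhSs=16 LlttHhss=8 LltthhSS=4 LltthhSs=8 Lltthhss=4 llTtHHSS=2 llTtHHSs=4 llTtHHss=2 llTtHhSS=4 llTtHhSs=8 llTtHhss=4 llTthhSS=2 llTthhSs=4 llTthhss=2 llttHHSS=2 llttHHSs=4 llttHHss=2 llttHhSS=4 llttHhSs=8 llttHhss=4 lltthhSS=2 lltthhSs=4 lltthhss=2
ll T_ H_ S_ hits 18/256; gcd=2; 18÷2/256÷2 = 9/128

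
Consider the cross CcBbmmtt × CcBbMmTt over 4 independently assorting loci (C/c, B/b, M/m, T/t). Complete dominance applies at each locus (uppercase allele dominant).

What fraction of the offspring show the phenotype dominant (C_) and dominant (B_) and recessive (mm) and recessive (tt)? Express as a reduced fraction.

CcBbmmtt gametes: CBmt×4, Cbmt×4, cBmt×4, cbmt×4
CcBbMmTt gametes: CBMT×1, CBMt×1, CBmT×1, CBmt×1, CbMT×1, CbMt×1, CbmT×1, Cbmt×1, cBMT×1, cBMt×1, cBmT×1, cBmt×1, cbMT×1, cbMt×1, cbmT×1, cbmt×1
CcBbmmtt×CcBbMmTt grid (16·16=256): CCBBMmTt=4 CCBBMmtt=4 CCBBmmTt=4 CCBBmmtt=4 CCBbMmTt=8 CCBbMmtt=8 CCBbmmTt=8 CCBbmmtt=8 CCbbMmTt=4 CCbbMmtt=4 CCbbmmTt=4 CCbbmmtt=4 CcBBMmTt=8 CcBBMmtt=8 CcBBmmTt=8 CcBBmmtt=8 CcBbMmTt=16 CcBbMmtt=16 CcBbmmTt=16 CcBbmmtt=16 CcbbMmTt=8 CcbbMmtt=8 CcbbmmTt=8 Ccbbmmtt=8 ccBBMmTt=4 ccBBMmtt=4 ccBBmmTt=4 ccBBmmtt=4 ccBbMmTt=8 ccBbMmtt=8 ccBbmmTt=8 ccBbmmtt=8 ccbbMmTt=4 ccbbMmtt=4 ccbbmmTt=4 ccbbmmtt=4
C_ B_ mm tt hits 36/256; gcd=4; 36÷4/256÷4 = 9/64

P(C_ B_ mm tt) = 9/64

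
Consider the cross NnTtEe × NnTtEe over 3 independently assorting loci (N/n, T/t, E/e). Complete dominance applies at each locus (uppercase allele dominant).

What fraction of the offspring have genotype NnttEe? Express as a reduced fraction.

P(NnttEe) = 1/16

NnTtEe gametes: NTE×1, NTe×1, NtE×1, Nte×1, nTE×1, nTe×1, ntE×1, nte×1
NnTtEe gametes: NTE×1, NTe×1, NtE×1, Nte×1, nTE×1, nTe×1, ntE×1, nte×1
NnTtEe×NnTtEe grid (8·8=64): NNTTEE=1 NNTTEe=2 NNTTee=1 NNTtEE=2 NNTtEe=4 NNTtee=2 NNttEE=1 NNttEe=2 NNttee=1 NnTTEE=2 NnTTEe=4 NnTTee=2 NnTtEE=4 NnTtEe=8 NnTtee=4 NnttEE=2 NnttEe=4 Nnttee=2 nnTTEE=1 nnTTEe=2 nnTTee=1 nnTtEE=2 nnTtEe=4 nnTtee=2 nnttEE=1 nnttEe=2 nnttee=1
NnttEe hits 4/64; gcd=4; 4÷4/64÷4 = 1/16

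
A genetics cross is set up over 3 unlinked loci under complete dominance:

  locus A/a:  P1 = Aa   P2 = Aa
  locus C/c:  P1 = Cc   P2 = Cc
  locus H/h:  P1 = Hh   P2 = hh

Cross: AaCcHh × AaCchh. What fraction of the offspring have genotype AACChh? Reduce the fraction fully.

AaCcHh gametes: ACH×1, ACh×1, AcH×1, Ach×1, aCH×1, aCh×1, acH×1, ach×1
AaCchh gametes: ACh×2, Ach×2, aCh×2, ach×2
AaCcHh×AaCchh grid (8·8=64): AACCHh=2 AACChh=2 AACcHh=4 AACchh=4 AAccHh=2 AAcchh=2 AaCCHh=4 AaCChh=4 AaCcHh=8 AaCchh=8 AaccHh=4 Aacchh=4 aaCCHh=2 aaCChh=2 aaCcHh=4 aaCchh=4 aaccHh=2 aacchh=2
AACChh hits 2/64; gcd=2; 2÷2/64÷2 = 1/32

P(AACChh) = 1/32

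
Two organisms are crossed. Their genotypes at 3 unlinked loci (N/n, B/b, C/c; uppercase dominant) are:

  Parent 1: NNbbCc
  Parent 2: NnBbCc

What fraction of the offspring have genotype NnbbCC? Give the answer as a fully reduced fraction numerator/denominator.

NNbbCc gametes: NbC×4, Nbc×4
NnBbCc gametes: NBC×1, NBc×1, NbC×1, Nbc×1, nBC×1, nBc×1, nbC×1, nbc×1
NNbbCc×NnBbCc grid (8·8=64): NNBbCC=4 NNBbCc=8 NNBbcc=4 NNbbCC=4 NNbbCc=8 NNbbcc=4 NnBbCC=4 NnBbCc=8 NnBbcc=4 NnbbCC=4 NnbbCc=8 Nnbbcc=4
NnbbCC hits 4/64; gcd=4; 4÷4/64÷4 = 1/16

P(NnbbCC) = 1/16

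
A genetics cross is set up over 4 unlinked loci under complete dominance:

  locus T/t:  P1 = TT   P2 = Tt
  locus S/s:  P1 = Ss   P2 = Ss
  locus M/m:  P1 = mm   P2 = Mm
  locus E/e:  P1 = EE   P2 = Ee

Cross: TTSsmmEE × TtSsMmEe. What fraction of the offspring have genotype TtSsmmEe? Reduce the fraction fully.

P(TtSsmmEe) = 1/16

TTSsmmEE gametes: TSmE×8, TsmE×8
TtSsMmEe gametes: TSME×1, TSMe×1, TSmE×1, TSme×1, TsME×1, TsMe×1, TsmE×1, Tsme×1, tSME×1, tSMe×1, tSmE×1, tSme×1, tsME×1, tsMe×1, tsmE×1, tsme×1
TTSsmmEE×TtSsMmEe grid (16·16=256): TTSSMmEE=8 TTSSMmEe=8 TTSSmmEE=8 TTSSmmEe=8 TTSsMmEE=16 TTSsMmEe=16 TTSsmmEE=16 TTSsmmEe=16 TTssMmEE=8 TTssMmEe=8 TTssmmEE=8 TTssmmEe=8 TtSSMmEE=8 TtSSMmEe=8 TtSSmmEE=8 TtSSmmEe=8 TtSsMmEE=16 TtSsMmEe=16 TtSsmmEE=16 TtSsmmEe=16 TtssMmEE=8 TtssMmEe=8 TtssmmEE=8 TtssmmEe=8
TtSsmmEe hits 16/256; gcd=16; 16÷16/256÷16 = 1/16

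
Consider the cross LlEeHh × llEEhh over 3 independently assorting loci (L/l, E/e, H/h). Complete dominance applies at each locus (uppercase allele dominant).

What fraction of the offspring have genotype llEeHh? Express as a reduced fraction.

P(llEeHh) = 1/8

LlEeHh gametes: LEH×1, LEh×1, LeH×1, Leh×1, lEH×1, lEh×1, leH×1, leh×1
llEEhh gametes: lEh×8
LlEeHh×llEEhh grid (8·8=64): LlEEHh=8 LlEEhh=8 LlEeHh=8 LlEehh=8 llEEHh=8 llEEhh=8 llEeHh=8 llEehh=8
llEeHh hits 8/64; gcd=8; 8÷8/64÷8 = 1/8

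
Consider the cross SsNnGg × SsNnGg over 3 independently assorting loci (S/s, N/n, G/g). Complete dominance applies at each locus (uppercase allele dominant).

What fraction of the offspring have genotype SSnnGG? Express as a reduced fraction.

SsNnGg gametes: SNG×1, SNg×1, SnG×1, Sng×1, sNG×1, sNg×1, snG×1, sng×1
SsNnGg gametes: SNG×1, SNg×1, SnG×1, Sng×1, sNG×1, sNg×1, snG×1, sng×1
SsNnGg×SsNnGg grid (8·8=64): SSNNGG=1 SSNNGg=2 SSNNgg=1 SSNnGG=2 SSNnGg=4 SSNngg=2 SSnnGG=1 SSnnGg=2 SSnngg=1 SsNNGG=2 SsNNGg=4 SsNNgg=2 SsNnGG=4 SsNnGg=8 SsNngg=4 SsnnGG=2 SsnnGg=4 Ssnngg=2 ssNNGG=1 ssNNGg=2 ssNNgg=1 ssNnGG=2 ssNnGg=4 ssNngg=2 ssnnGG=1 ssnnGg=2 ssnngg=1
SSnnGG hits 1/64; gcd=1; 1÷1/64÷1 = 1/64

P(SSnnGG) = 1/64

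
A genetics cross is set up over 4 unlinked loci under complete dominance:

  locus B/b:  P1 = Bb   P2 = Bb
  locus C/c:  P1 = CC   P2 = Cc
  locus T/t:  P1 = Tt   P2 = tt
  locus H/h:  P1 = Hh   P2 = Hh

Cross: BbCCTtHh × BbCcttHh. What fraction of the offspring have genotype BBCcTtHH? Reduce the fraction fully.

P(BBCcTtHH) = 1/64

BbCCTtHh gametes: BCTH×2, BCTh×2, BCtH×2, BCth×2, bCTH×2, bCTh×2, bCtH×2, bCth×2
BbCcttHh gametes: BCtH×2, BCth×2, BctH×2, Bcth×2, bCtH×2, bCth×2, bctH×2, bcth×2
BbCCTtHh×BbCcttHh grid (16·16=256): BBCCTtHH=4 BBCCTtHh=8 BBCCTthh=4 BBCCttHH=4 BBCCttHh=8 BBCCtthh=4 BBCcTtHH=4 BBCcTtHh=8 BBCcTthh=4 BBCcttHH=4 BBCcttHh=8 BBCctthh=4 BbCCTtHH=8 BbCCTtHh=16 BbCCTthh=8 BbCCttHH=8 BbCCttHh=16 BbCCtthh=8 BbCcTtHH=8 BbCcTtHh=16 BbCcTthh=8 BbCcttHH=8 BbCcttHh=16 BbCctthh=8 bbCCTtHH=4 bbCCTtHh=8 bbCCTthh=4 bbCCttHH=4 bbCCttHh=8 bbCCtthh=4 bbCcTtHH=4 bbCcTtHh=8 bbCcTthh=4 bbCcttHH=4 bbCcttHh=8 bbCctthh=4
BBCcTtHH hits 4/256; gcd=4; 4÷4/256÷4 = 1/64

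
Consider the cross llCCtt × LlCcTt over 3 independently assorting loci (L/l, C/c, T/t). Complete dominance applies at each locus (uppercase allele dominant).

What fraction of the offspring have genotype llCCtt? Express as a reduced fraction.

P(llCCtt) = 1/8

llCCtt gametes: lCt×8
LlCcTt gametes: LCT×1, LCt×1, LcT×1, Lct×1, lCT×1, lCt×1, lcT×1, lct×1
llCCtt×LlCcTt grid (8·8=64): LlCCTt=8 LlCCtt=8 LlCcTt=8 LlCctt=8 llCCTt=8 llCCtt=8 llCcTt=8 llCctt=8
llCCtt hits 8/64; gcd=8; 8÷8/64÷8 = 1/8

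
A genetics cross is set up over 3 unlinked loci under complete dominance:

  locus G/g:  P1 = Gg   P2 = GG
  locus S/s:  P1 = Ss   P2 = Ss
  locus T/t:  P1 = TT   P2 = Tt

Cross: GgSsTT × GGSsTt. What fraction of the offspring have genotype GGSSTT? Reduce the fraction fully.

P(GGSSTT) = 1/16

GgSsTT gametes: GST×2, GsT×2, gST×2, gsT×2
GGSsTt gametes: GST×2, GSt×2, GsT×2, Gst×2
GgSsTT×GGSsTt grid (8·8=64): GGSSTT=4 GGSSTt=4 GGSsTT=8 GGSsTt=8 GGssTT=4 GGssTt=4 GgSSTT=4 GgSSTt=4 GgSsTT=8 GgSsTt=8 GgssTT=4 GgssTt=4
GGSSTT hits 4/64; gcd=4; 4÷4/64÷4 = 1/16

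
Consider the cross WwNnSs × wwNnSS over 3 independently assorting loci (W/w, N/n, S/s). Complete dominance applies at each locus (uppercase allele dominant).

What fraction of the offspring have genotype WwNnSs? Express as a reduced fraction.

WwNnSs gametes: WNS×1, WNs×1, WnS×1, Wns×1, wNS×1, wNs×1, wnS×1, wns×1
wwNnSS gametes: wNS×4, wnS×4
WwNnSs×wwNnSS grid (8·8=64): WwNNSS=4 WwNNSs=4 WwNnSS=8 WwNnSs=8 WwnnSS=4 WwnnSs=4 wwNNSS=4 wwNNSs=4 wwNnSS=8 wwNnSs=8 wwnnSS=4 wwnnSs=4
WwNnSs hits 8/64; gcd=8; 8÷8/64÷8 = 1/8

P(WwNnSs) = 1/8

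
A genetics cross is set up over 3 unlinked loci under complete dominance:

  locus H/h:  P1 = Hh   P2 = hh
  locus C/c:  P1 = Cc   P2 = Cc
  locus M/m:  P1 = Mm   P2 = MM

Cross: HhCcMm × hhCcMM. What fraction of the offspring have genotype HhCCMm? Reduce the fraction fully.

P(HhCCMm) = 1/16

HhCcMm gametes: HCM×1, HCm×1, HcM×1, Hcm×1, hCM×1, hCm×1, hcM×1, hcm×1
hhCcMM gametes: hCM×4, hcM×4
HhCcMm×hhCcMM grid (8·8=64): HhCCMM=4 HhCCMm=4 HhCcMM=8 HhCcMm=8 HhccMM=4 HhccMm=4 hhCCMM=4 hhCCMm=4 hhCcMM=8 hhCcMm=8 hhccMM=4 hhccMm=4
HhCCMm hits 4/64; gcd=4; 4÷4/64÷4 = 1/16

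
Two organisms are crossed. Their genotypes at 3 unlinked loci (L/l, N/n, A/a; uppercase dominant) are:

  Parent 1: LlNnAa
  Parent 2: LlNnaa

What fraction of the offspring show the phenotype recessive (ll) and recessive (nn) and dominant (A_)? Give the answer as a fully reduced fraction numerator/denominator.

LlNnAa gametes: LNA×1, LNa×1, LnA×1, Lna×1, lNA×1, lNa×1, lnA×1, lna×1
LlNnaa gametes: LNa×2, Lna×2, lNa×2, lna×2
LlNnAa×LlNnaa grid (8·8=64): LLNNAa=2 LLNNaa=2 LLNnAa=4 LLNnaa=4 LLnnAa=2 LLnnaa=2 LlNNAa=4 LlNNaa=4 LlNnAa=8 LlNnaa=8 LlnnAa=4 Llnnaa=4 llNNAa=2 llNNaa=2 llNnAa=4 llNnaa=4 llnnAa=2 llnnaa=2
ll nn A_ hits 2/64; gcd=2; 2÷2/64÷2 = 1/32

P(ll nn A_) = 1/32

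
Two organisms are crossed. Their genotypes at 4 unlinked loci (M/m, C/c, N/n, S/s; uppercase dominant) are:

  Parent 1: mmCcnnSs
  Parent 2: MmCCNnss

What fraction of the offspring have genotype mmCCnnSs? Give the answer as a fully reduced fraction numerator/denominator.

mmCcnnSs gametes: mCnS×4, mCns×4, mcnS×4, mcns×4
MmCCNnss gametes: MCNs×4, MCns×4, mCNs×4, mCns×4
mmCcnnSs×MmCCNnss grid (16·16=256): MmCCNnSs=16 MmCCNnss=16 MmCCnnSs=16 MmCCnnss=16 MmCcNnSs=16 MmCcNnss=16 MmCcnnSs=16 MmCcnnss=16 mmCCNnSs=16 mmCCNnss=16 mmCCnnSs=16 mmCCnnss=16 mmCcNnSs=16 mmCcNnss=16 mmCcnnSs=16 mmCcnnss=16
mmCCnnSs hits 16/256; gcd=16; 16÷16/256÷16 = 1/16

P(mmCCnnSs) = 1/16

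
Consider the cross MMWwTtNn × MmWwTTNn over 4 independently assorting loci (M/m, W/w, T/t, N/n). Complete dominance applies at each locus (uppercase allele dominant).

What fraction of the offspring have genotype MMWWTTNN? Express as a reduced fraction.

P(MMWWTTNN) = 1/64

MMWwTtNn gametes: MWTN×2, MWTn×2, MWtN×2, MWtn×2, MwTN×2, MwTn×2, MwtN×2, Mwtn×2
MmWwTTNn gametes: MWTN×2, MWTn×2, MwTN×2, MwTn×2, mWTN×2, mWTn×2, mwTN×2, mwTn×2
MMWwTtNn×MmWwTTNn grid (16·16=256): MMWWTTNN=4 MMWWTTNn=8 MMWWTTnn=4 MMWWTtNN=4 MMWWTtNn=8 MMWWTtnn=4 MMWwTTNN=8 MMWwTTNn=16 MMWwTTnn=8 MMWwTtNN=8 MMWwTtNn=16 MMWwTtnn=8 MMwwTTNN=4 MMwwTTNn=8 MMwwTTnn=4 MMwwTtNN=4 MMwwTtNn=8 MMwwTtnn=4 MmWWTTNN=4 MmWWTTNn=8 MmWWTTnn=4 MmWWTtNN=4 MmWWTtNn=8 MmWWTtnn=4 MmWwTTNN=8 MmWwTTNn=16 MmWwTTnn=8 MmWwTtNN=8 MmWwTtNn=16 MmWwTtnn=8 MmwwTTNN=4 MmwwTTNn=8 MmwwTTnn=4 MmwwTtNN=4 MmwwTtNn=8 MmwwTtnn=4
MMWWTTNN hits 4/256; gcd=4; 4÷4/256÷4 = 1/64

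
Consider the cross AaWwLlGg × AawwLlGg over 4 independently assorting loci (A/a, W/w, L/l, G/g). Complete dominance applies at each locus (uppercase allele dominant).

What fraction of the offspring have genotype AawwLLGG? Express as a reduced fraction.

AaWwLlGg gametes: AWLG×1, AWLg×1, AWlG×1, AWlg×1, AwLG×1, AwLg×1, AwlG×1, Awlg×1, aWLG×1, aWLg×1, aWlG×1, aWlg×1, awLG×1, awLg×1, awlG×1, awlg×1
AawwLlGg gametes: AwLG×2, AwLg×2, AwlG×2, Awlg×2, awLG×2, awLg×2, awlG×2, awlg×2
AaWwLlGg×AawwLlGg grid (16·16=256): AAWwLLGG=2 AAWwLLGg=4 AAWwLLgg=2 AAWwLlGG=4 AAWwLlGg=8 AAWwLlgg=4 AAWwllGG=2 AAWwllGg=4 AAWwllgg=2 AAwwLLGG=2 AAwwLLGg=4 AAwwLLgg=2 AAwwLlGG=4 AAwwLlGg=8 AAwwLlgg=4 AAwwllGG=2 AAwwllGg=4 AAwwllgg=2 AaWwLLGG=4 AaWwLLGg=8 AaWwLLgg=4 AaWwLlGG=8 AaWwLlGg=16 AaWwLlgg=8 AaWwllGG=4 AaWwllGg=8 AaWwllgg=4 AawwLLGG=4 AawwLLGg=8 AawwLLgg=4 AawwLlGG=8 AawwLlGg=16 AawwLlgg=8 AawwllGG=4 AawwllGg=8 Aawwllgg=4 aaWwLLGG=2 aaWwLLGg=4 aaWwLLgg=2 aaWwLlGG=4 aaWwLlGg=8 aaWwLlgg=4 aaWwllGG=2 aaWwllGg=4 aaWwllgg=2 aawwLLGG=2 aawwLLGg=4 aawwLLgg=2 aawwLlGG=4 aawwLlGg=8 aawwLlgg=4 aawwllGG=2 aawwllGg=4 aawwllgg=2
AawwLLGG hits 4/256; gcd=4; 4÷4/256÷4 = 1/64

P(AawwLLGG) = 1/64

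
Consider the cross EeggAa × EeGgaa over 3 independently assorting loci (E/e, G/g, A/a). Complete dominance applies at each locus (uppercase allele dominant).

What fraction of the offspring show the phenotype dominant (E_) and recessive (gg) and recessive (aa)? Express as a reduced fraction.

P(E_ gg aa) = 3/16

EeggAa gametes: EgA×2, Ega×2, egA×2, ega×2
EeGgaa gametes: EGa×2, Ega×2, eGa×2, ega×2
EeggAa×EeGgaa grid (8·8=64): EEGgAa=4 EEGgaa=4 EEggAa=4 EEggaa=4 EeGgAa=8 EeGgaa=8 EeggAa=8 Eeggaa=8 eeGgAa=4 eeGgaa=4 eeggAa=4 eeggaa=4
E_ gg aa hits 12/64; gcd=4; 12÷4/64÷4 = 3/16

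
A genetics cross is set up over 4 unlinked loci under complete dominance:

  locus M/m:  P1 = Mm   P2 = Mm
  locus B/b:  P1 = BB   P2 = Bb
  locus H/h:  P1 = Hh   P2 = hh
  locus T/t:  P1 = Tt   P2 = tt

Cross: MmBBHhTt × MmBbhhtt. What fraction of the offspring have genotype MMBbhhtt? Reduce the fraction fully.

MmBBHhTt gametes: MBHT×2, MBHt×2, MBhT×2, MBht×2, mBHT×2, mBHt×2, mBhT×2, mBht×2
MmBbhhtt gametes: MBht×4, Mbht×4, mBht×4, mbht×4
MmBBHhTt×MmBbhhtt grid (16·16=256): MMBBHhTt=8 MMBBHhtt=8 MMBBhhTt=8 MMBBhhtt=8 MMBbHhTt=8 MMBbHhtt=8 MMBbhhTt=8 MMBbhhtt=8 MmBBHhTt=16 MmBBHhtt=16 MmBBhhTt=16 MmBBhhtt=16 MmBbHhTt=16 MmBbHhtt=16 MmBbhhTt=16 MmBbhhtt=16 mmBBHhTt=8 mmBBHhtt=8 mmBBhhTt=8 mmBBhhtt=8 mmBbHhTt=8 mmBbHhtt=8 mmBbhhTt=8 mmBbhhtt=8
MMBbhhtt hits 8/256; gcd=8; 8÷8/256÷8 = 1/32

P(MMBbhhtt) = 1/32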